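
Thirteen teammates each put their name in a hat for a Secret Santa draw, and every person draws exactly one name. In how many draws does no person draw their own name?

2290792932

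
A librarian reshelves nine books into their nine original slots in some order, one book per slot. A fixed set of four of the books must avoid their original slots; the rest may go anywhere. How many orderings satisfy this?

Inclusion-exclusion on the 4 forbidden self-matches:
Σ_{j=0}^{4} (-1)^j C(4,j)(9-j)!
= C(4,0)·9! - C(4,1)·8! + C(4,2)·7! - C(4,3)·6! + C(4,4)·5!
= 362880 - 161280 + 30240 - 2880 + 120
= 229080

229080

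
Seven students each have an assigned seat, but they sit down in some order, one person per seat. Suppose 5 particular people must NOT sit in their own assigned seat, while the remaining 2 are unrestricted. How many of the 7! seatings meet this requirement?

2428

Let A_j be the event that the j-th constrained one is fixed. By inclusion-exclusion over the 5 events:
Σ_{j=0}^{5} (-1)^j C(5,j)(7-j)!
= C(5,0)·7! - C(5,1)·6! + C(5,2)·5! - C(5,3)·4! + C(5,4)·3! - C(5,5)·2!
= 5040 - 3600 + 1200 - 240 + 30 - 2
= 2428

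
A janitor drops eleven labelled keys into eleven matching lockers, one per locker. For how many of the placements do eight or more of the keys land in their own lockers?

386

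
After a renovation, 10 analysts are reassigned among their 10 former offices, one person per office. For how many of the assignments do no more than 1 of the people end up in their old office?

# with exactly i fixed is C(10,i)·!(10-i); sum over i=0..1:
  i=0: C(10,0)·!10 = 1·1334961 = 1334961
  i=1: C(10,1)·!9 = 10·133496 = 1334960
Total = 2669921.

2669921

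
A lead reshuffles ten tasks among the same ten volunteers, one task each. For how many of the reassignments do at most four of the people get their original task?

3615536

Sum C(10,i)·!(10-i) for i = 0..4:
  i=0: C(10,0)·!10 = 1·1334961 = 1334961
  i=1: C(10,1)·!9 = 10·133496 = 1334960
  i=2: C(10,2)·!8 = 45·14833 = 667485
  i=3: C(10,3)·!7 = 120·1854 = 222480
  i=4: C(10,4)·!6 = 210·265 = 55650
Total = 3615536.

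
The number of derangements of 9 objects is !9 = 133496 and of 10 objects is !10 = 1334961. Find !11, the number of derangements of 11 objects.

14684570

!11 = (11-1)·(!10 + !9) = 10·(1334961 + 133496) = 10·1468457 = 14684570.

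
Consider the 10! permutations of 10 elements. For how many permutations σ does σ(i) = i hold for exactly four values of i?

Choose which 4 of the 10 are fixed: C(10,4) = 210.
The remaining 6 must be deranged: !6 = 265.
Total: 210 × 265 = 55650.

55650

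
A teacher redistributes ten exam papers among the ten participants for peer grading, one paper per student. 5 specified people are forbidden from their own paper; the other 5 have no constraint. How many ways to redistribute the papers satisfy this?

2170680

Let A_j be the event that the j-th constrained one is fixed. By inclusion-exclusion over the 5 events:
Σ_{j=0}^{5} (-1)^j C(5,j)(10-j)!
= C(5,0)·10! - C(5,1)·9! + C(5,2)·8! - C(5,3)·7! + C(5,4)·6! - C(5,5)·5!
= 3628800 - 1814400 + 403200 - 50400 + 3600 - 120
= 2170680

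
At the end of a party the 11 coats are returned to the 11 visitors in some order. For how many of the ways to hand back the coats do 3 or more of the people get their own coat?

Sum C(11,i)·!(11-i) for i = 3..11:
  i=3: C(11,3)·!8 = 165·14833 = 2447445
  i=4: C(11,4)·!7 = 330·1854 = 611820
  i=5: C(11,5)·!6 = 462·265 = 122430
  i=6: C(11,6)·!5 = 462·44 = 20328
  i=7: C(11,7)·!4 = 330·9 = 2970
  i=8: C(11,8)·!3 = 165·2 = 330
  i=9: C(11,9)·!2 = 55·1 = 55
  i=10: C(11,10)·!1 = 11·0 = 0
  i=11: C(11,11)·!0 = 1·1 = 1
Total = 3205379.

3205379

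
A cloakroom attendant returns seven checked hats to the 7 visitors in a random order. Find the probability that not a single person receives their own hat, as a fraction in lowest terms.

103/280

Favorable outcomes: !7 = 1854.
Total outcomes: 7! = 5040.
Probability = 1854/5040 = 103/280.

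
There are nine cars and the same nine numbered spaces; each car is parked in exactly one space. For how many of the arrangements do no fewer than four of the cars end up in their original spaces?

Sum C(9,i)·!(9-i) for i = 4..9:
  i=4: C(9,4)·!5 = 126·44 = 5544
  i=5: C(9,5)·!4 = 126·9 = 1134
  i=6: C(9,6)·!3 = 84·2 = 168
  i=7: C(9,7)·!2 = 36·1 = 36
  i=8: C(9,8)·!1 = 9·0 = 0
  i=9: C(9,9)·!0 = 1·1 = 1
Total = 6883.

6883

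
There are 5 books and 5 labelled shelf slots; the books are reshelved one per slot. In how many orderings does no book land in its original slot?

44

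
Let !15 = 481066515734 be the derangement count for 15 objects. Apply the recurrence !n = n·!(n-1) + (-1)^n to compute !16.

7697064251745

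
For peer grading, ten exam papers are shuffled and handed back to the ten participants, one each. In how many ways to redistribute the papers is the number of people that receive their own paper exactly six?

Pick the 6 fixed positions: C(10,6) = 210 ways.
The other 4 form a derangement: !4 = 9.
Total: 210 × 9 = 1890.

1890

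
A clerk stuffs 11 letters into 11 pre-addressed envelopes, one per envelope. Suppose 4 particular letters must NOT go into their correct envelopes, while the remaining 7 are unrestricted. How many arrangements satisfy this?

Inclusion-exclusion on the 4 forbidden self-matches:
Σ_{j=0}^{4} (-1)^j C(4,j)(11-j)!
= C(4,0)·11! - C(4,1)·10! + C(4,2)·9! - C(4,3)·8! + C(4,4)·7!
= 39916800 - 14515200 + 2177280 - 161280 + 5040
= 27422640

27422640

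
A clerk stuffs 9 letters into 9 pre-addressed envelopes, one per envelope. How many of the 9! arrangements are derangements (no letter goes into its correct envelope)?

The number of derangements of 9 is !9 = Σ_{k=0}^{9} (-1)^k·9!/k!
= 9! - 9!/1! + 9!/2! - 9!/3! + 9!/4! - 9!/5! + 9!/6! - 9!/7! + 9!/8! - 9!/9!
= 362880 - 362880 + 181440 - 60480 + 15120 - 3024 + 504 - 72 + 9 - 1
= 133496

133496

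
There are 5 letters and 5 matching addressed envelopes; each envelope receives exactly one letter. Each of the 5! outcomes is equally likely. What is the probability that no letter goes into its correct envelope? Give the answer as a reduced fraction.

11/30

Favorable outcomes: !5 = 44.
Total outcomes: 5! = 120.
Probability = 44/120 = 11/30.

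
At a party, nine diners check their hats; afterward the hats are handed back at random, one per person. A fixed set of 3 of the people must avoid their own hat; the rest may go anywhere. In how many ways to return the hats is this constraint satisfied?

Inclusion-exclusion on the 3 forbidden self-matches:
Σ_{j=0}^{3} (-1)^j C(3,j)(9-j)!
= C(3,0)·9! - C(3,1)·8! + C(3,2)·7! - C(3,3)·6!
= 362880 - 120960 + 15120 - 720
= 256320

256320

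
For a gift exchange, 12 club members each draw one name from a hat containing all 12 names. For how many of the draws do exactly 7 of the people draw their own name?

34848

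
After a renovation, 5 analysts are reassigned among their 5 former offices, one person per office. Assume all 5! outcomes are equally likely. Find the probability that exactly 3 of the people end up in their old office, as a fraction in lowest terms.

1/12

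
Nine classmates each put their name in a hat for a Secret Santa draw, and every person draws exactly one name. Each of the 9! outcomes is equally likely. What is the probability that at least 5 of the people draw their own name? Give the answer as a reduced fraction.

Favorable outcomes: Σ_{i≥5} C(9,i)·!(9-i) = 126·9 + 84·2 + 36·1 + 9·0 + 1·1 = 1339.
Total outcomes: 9! = 362880.
Probability = 1339/362880 = 1339/362880.

1339/362880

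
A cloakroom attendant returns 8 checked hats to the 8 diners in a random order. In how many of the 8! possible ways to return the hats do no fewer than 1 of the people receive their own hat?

25487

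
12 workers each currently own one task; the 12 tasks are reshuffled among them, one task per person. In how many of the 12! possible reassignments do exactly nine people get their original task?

Choose which 9 of the 12 are fixed: C(12,9) = 220.
The remaining 3 must be deranged: !3 = 2.
Total: 220 × 2 = 440.

440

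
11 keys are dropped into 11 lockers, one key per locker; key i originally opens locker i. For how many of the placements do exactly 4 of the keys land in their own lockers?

Pick the 4 fixed positions: C(11,4) = 330 ways.
The remaining 7 must be deranged: !7 = 1854.
Total: 330 × 1854 = 611820.

611820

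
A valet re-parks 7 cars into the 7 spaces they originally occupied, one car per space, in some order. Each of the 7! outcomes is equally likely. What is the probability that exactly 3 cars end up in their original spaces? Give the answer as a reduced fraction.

1/16

Favorable outcomes: C(7,3)·!4 = 35·9 = 315.
Total outcomes: 7! = 5040.
Probability = 315/5040 = 1/16.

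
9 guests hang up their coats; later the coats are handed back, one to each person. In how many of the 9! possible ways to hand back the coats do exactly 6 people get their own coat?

168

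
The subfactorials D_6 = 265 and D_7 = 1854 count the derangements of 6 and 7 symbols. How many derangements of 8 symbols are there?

14833

D_8 = (8-1)·(D_7 + D_6) = 7·(1854 + 265) = 7·2119 = 14833.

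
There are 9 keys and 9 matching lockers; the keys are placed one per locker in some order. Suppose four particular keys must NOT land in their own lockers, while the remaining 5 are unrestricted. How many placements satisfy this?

229080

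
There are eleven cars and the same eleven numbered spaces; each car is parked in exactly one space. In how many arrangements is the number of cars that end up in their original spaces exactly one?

14684571

Pick the single fixed position: C(11,1) = 11 ways.
The other 10 form a derangement: !10 = 1334961.
Total: 11 × 1334961 = 14684571.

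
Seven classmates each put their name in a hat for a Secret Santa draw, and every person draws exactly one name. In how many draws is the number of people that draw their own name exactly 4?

Choose which 4 of the 7 are fixed: C(7,4) = 35.
The other 3 form a derangement: !3 = 2.
Total: 35 × 2 = 70.

70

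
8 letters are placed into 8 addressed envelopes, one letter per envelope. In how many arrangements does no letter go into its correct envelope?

14833

Use !n = (n-1)(!(n-1) + !(n-2)).
!8 = 7·(1854 + 265) = 7·2119 = 14833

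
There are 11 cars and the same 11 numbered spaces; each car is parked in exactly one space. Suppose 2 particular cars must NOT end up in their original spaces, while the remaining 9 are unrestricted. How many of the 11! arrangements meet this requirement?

Inclusion-exclusion on the 2 forbidden self-matches:
Σ_{j=0}^{2} (-1)^j C(2,j)(11-j)!
= C(2,0)·11! - C(2,1)·10! + C(2,2)·9!
= 39916800 - 7257600 + 362880
= 33022080

33022080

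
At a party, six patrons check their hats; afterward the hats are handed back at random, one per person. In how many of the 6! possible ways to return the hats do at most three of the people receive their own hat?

704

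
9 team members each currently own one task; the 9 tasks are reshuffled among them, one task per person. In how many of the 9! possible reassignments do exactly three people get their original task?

22260

Choose which 3 of the 9 are fixed: C(9,3) = 84.
The other 6 form a derangement: !6 = 265.
Total: 84 × 265 = 22260.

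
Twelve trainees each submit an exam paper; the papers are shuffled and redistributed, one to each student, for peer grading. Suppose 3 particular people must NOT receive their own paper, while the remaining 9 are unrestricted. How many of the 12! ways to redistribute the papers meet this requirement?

369774720

Inclusion-exclusion on the 3 forbidden self-matches:
Σ_{j=0}^{3} (-1)^j C(3,j)(12-j)!
= C(3,0)·12! - C(3,1)·11! + C(3,2)·10! - C(3,3)·9!
= 479001600 - 119750400 + 10886400 - 362880
= 369774720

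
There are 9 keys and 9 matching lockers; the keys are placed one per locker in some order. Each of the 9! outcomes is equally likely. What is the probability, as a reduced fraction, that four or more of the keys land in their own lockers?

6883/362880

Favorable outcomes: Σ_{i≥4} C(9,i)·!(9-i) = 126·44 + 126·9 + 84·2 + 36·1 + 9·0 + 1·1 = 6883.
Total outcomes: 9! = 362880.
Probability = 6883/362880 = 6883/362880.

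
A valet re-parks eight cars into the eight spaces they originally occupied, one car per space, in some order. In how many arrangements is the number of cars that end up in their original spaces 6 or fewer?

40319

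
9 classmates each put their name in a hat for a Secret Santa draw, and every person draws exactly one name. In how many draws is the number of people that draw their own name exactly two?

66744

Choose which 2 of the 9 are fixed: C(9,2) = 36.
The remaining 7 must be deranged: !7 = 1854.
Total: 36 × 1854 = 66744.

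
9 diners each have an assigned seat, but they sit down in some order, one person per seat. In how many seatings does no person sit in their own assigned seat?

Use !n = n·!(n-1) + (-1)^n.
!9 = 9·14833 - 1 = 133496

133496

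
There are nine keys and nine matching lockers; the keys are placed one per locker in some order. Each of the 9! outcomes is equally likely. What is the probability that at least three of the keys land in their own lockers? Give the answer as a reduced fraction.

29143/362880

Favorable outcomes: Σ_{i≥3} C(9,i)·!(9-i) = 84·265 + 126·44 + 126·9 + 84·2 + 36·1 + 9·0 + 1·1 = 29143.
Total outcomes: 9! = 362880.
Probability = 29143/362880 = 29143/362880.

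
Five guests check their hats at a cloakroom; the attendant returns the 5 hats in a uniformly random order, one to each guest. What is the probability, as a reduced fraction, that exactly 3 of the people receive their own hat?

Favorable outcomes: C(5,3)·!2 = 10·1 = 10.
Total outcomes: 5! = 120.
Probability = 10/120 = 1/12.

1/12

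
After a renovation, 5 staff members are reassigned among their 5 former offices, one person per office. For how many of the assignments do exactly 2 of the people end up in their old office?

Pick the 2 fixed positions: C(5,2) = 10 ways.
The remaining 3 must be deranged: !3 = 2.
Total: 10 × 2 = 20.

20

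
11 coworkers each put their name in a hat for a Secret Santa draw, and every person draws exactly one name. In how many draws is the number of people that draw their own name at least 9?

56

# with exactly i fixed is C(11,i)·!(11-i); sum over i=9..11:
  i=9: C(11,9)·!2 = 55·1 = 55
  i=10: C(11,10)·!1 = 11·0 = 0
  i=11: C(11,11)·!0 = 1·1 = 1
Total = 56.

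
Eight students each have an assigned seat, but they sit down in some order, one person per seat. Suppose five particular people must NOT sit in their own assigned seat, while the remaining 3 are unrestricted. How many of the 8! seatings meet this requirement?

Let A_j be the event that the j-th constrained one is fixed. By inclusion-exclusion over the 5 events:
Σ_{j=0}^{5} (-1)^j C(5,j)(8-j)!
= C(5,0)·8! - C(5,1)·7! + C(5,2)·6! - C(5,3)·5! + C(5,4)·4! - C(5,5)·3!
= 40320 - 25200 + 7200 - 1200 + 120 - 6
= 21234

21234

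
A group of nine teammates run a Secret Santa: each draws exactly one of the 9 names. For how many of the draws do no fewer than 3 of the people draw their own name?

29143

Sum C(9,i)·!(9-i) for i = 3..9:
  i=3: C(9,3)·!6 = 84·265 = 22260
  i=4: C(9,4)·!5 = 126·44 = 5544
  i=5: C(9,5)·!4 = 126·9 = 1134
  i=6: C(9,6)·!3 = 84·2 = 168
  i=7: C(9,7)·!2 = 36·1 = 36
  i=8: C(9,8)·!1 = 9·0 = 0
  i=9: C(9,9)·!0 = 1·1 = 1
Total = 29143.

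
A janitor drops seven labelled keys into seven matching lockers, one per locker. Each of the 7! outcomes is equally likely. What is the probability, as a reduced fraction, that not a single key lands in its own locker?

103/280

Favorable outcomes: !7 = 1854.
Total outcomes: 7! = 5040.
Probability = 1854/5040 = 103/280.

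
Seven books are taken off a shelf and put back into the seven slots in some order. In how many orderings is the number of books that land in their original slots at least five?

Sum C(7,i)·!(7-i) for i = 5..7:
  i=5: C(7,5)·!2 = 21·1 = 21
  i=6: C(7,6)·!1 = 7·0 = 0
  i=7: C(7,7)·!0 = 1·1 = 1
Total = 22.

22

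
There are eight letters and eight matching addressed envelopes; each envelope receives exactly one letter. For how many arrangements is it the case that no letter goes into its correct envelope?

14833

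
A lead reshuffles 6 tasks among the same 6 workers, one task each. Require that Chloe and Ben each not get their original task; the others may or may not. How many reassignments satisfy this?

Inclusion-exclusion on the 2 forbidden self-matches:
Σ_{j=0}^{2} (-1)^j C(2,j)(6-j)!
= C(2,0)·6! - C(2,1)·5! + C(2,2)·4!
= 720 - 240 + 24
= 504

504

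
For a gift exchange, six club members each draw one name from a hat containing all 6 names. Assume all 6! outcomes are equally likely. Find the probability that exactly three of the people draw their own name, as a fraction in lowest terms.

Favorable outcomes: C(6,3)·!3 = 20·2 = 40.
Total outcomes: 6! = 720.
Probability = 40/720 = 1/18.

1/18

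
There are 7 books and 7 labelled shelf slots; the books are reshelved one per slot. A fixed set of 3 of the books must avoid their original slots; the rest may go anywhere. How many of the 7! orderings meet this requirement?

3216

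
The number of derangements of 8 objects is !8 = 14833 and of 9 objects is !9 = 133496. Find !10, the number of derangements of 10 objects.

!10 = (10-1)·(!9 + !8) = 9·(133496 + 14833) = 9·148329 = 1334961.

1334961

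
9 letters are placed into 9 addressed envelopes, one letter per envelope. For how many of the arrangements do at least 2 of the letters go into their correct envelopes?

Sum C(9,i)·!(9-i) for i = 2..9:
  i=2: C(9,2)·!7 = 36·1854 = 66744
  i=3: C(9,3)·!6 = 84·265 = 22260
  i=4: C(9,4)·!5 = 126·44 = 5544
  i=5: C(9,5)·!4 = 126·9 = 1134
  i=6: C(9,6)·!3 = 84·2 = 168
  i=7: C(9,7)·!2 = 36·1 = 36
  i=8: C(9,8)·!1 = 9·0 = 0
  i=9: C(9,9)·!0 = 1·1 = 1
Total = 95887.

95887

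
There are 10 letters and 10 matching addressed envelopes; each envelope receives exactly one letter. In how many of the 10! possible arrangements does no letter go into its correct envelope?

1334961

The subfactorial !10 = [10!/e] (nearest integer).
10! = 3628800, and 3628800/e ≈ 1334960.92, so !10 = 1334961.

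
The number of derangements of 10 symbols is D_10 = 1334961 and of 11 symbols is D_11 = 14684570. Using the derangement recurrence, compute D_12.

176214841

D_12 = (12-1)·(D_11 + D_10) = 11·(14684570 + 1334961) = 11·16019531 = 176214841.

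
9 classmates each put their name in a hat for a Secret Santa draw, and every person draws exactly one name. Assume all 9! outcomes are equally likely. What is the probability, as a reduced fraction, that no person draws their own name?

Favorable outcomes: !9 = 133496.
Total outcomes: 9! = 362880.
Probability = 133496/362880 = 16687/45360.

16687/45360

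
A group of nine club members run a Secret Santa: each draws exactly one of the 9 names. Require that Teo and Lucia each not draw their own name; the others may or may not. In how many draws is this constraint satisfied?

287280

Inclusion-exclusion on the 2 forbidden self-matches:
Σ_{j=0}^{2} (-1)^j C(2,j)(9-j)!
= C(2,0)·9! - C(2,1)·8! + C(2,2)·7!
= 362880 - 80640 + 5040
= 287280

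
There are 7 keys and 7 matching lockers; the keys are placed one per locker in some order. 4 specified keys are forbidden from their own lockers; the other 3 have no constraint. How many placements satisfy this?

Inclusion-exclusion on the 4 forbidden self-matches:
Σ_{j=0}^{4} (-1)^j C(4,j)(7-j)!
= C(4,0)·7! - C(4,1)·6! + C(4,2)·5! - C(4,3)·4! + C(4,4)·3!
= 5040 - 2880 + 720 - 96 + 6
= 2790

2790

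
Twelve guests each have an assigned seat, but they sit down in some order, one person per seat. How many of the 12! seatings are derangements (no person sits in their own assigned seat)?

176214841

Use !n = (n-1)(!(n-1) + !(n-2)).
!12 = 11·(14684570 + 1334961) = 11·16019531 = 176214841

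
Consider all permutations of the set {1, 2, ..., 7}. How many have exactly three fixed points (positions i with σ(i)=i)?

315

Choose which 3 of the 7 are fixed: C(7,3) = 35.
The other 4 form a derangement: !4 = 9.
Total: 35 × 9 = 315.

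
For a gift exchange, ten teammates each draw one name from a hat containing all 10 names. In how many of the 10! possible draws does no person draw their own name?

By inclusion-exclusion, !10 = Σ (-1)^k · 10!/k! for k=0..10
= 10! - 10!/1! + 10!/2! - 10!/3! + 10!/4! - 10!/5! + 10!/6! - 10!/7! + 10!/8! - 10!/9! + 10!/10!
= 3628800 - 3628800 + 1814400 - 604800 + 151200 - 30240 + 5040 - 720 + 90 - 10 + 1
= 1334961

1334961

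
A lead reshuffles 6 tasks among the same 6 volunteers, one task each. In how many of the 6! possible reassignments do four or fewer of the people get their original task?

719

Sum C(6,i)·!(6-i) for i = 0..4:
  i=0: C(6,0)·!6 = 1·265 = 265
  i=1: C(6,1)·!5 = 6·44 = 264
  i=2: C(6,2)·!4 = 15·9 = 135
  i=3: C(6,3)·!3 = 20·2 = 40
  i=4: C(6,4)·!2 = 15·1 = 15
Total = 719.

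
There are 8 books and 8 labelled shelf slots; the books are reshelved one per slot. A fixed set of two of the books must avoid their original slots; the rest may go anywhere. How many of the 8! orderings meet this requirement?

30960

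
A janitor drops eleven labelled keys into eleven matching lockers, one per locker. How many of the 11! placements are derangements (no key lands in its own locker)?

14684570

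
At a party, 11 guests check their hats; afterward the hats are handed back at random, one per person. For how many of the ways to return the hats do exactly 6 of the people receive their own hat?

Choose which 6 of the 11 are fixed: C(11,6) = 462.
The remaining 5 must be deranged: !5 = 44.
Total: 462 × 44 = 20328.

20328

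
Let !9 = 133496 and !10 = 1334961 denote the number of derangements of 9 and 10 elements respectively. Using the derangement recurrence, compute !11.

!11 = (11-1)·(!10 + !9) = 10·(1334961 + 133496) = 10·1468457 = 14684570.

14684570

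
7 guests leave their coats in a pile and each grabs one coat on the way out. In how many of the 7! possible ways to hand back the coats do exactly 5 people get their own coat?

Choose which 5 of the 7 are fixed: C(7,5) = 21.
The remaining 2 must be deranged: !2 = 1.
Total: 21 × 1 = 21.

21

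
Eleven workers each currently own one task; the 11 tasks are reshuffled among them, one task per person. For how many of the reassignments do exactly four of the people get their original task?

611820

Choose which 4 of the 11 are fixed: C(11,4) = 330.
The remaining 7 must be deranged: !7 = 1854.
Total: 330 × 1854 = 611820.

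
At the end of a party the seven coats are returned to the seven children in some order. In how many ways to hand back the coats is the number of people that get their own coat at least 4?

Sum C(7,i)·!(7-i) for i = 4..7:
  i=4: C(7,4)·!3 = 35·2 = 70
  i=5: C(7,5)·!2 = 21·1 = 21
  i=6: C(7,6)·!1 = 7·0 = 0
  i=7: C(7,7)·!0 = 1·1 = 1
Total = 92.

92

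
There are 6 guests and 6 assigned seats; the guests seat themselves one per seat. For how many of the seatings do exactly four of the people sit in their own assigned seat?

15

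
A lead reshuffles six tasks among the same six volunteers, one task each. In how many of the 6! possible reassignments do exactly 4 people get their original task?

15

Pick the 4 fixed positions: C(6,4) = 15 ways.
The other 2 form a derangement: !2 = 1.
Total: 15 × 1 = 15.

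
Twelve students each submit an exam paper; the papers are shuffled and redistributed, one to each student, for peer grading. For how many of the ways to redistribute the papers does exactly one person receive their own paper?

Pick the single fixed position: C(12,1) = 12 ways.
The other 11 form a derangement: !11 = 14684570.
Total: 12 × 14684570 = 176214840.

176214840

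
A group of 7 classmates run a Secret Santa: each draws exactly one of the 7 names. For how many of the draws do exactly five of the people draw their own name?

Pick the 5 fixed positions: C(7,5) = 21 ways.
The remaining 2 must be deranged: !2 = 1.
Total: 21 × 1 = 21.

21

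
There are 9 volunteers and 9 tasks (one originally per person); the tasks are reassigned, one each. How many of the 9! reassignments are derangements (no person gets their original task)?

Use !n = (n-1)(!(n-1) + !(n-2)).
!9 = 8·(14833 + 1854) = 8·16687 = 133496

133496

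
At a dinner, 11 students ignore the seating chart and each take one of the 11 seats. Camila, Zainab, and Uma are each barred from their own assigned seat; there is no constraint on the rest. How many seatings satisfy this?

30078720

Inclusion-exclusion on the 3 forbidden self-matches:
Σ_{j=0}^{3} (-1)^j C(3,j)(11-j)!
= C(3,0)·11! - C(3,1)·10! + C(3,2)·9! - C(3,3)·8!
= 39916800 - 10886400 + 1088640 - 40320
= 30078720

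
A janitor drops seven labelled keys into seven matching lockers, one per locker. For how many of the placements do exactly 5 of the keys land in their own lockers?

21

Pick the 5 fixed positions: C(7,5) = 21 ways.
The other 2 form a derangement: !2 = 1.
Total: 21 × 1 = 21.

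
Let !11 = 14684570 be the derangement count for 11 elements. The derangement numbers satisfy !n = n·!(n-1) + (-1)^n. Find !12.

176214841

!12 = 12·14684570 + 1 = 176214841.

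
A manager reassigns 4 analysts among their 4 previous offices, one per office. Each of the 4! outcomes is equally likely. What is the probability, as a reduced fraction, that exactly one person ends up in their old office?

1/3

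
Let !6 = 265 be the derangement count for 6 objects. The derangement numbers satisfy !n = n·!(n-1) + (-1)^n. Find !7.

!7 = 7·265 - 1 = 1854.

1854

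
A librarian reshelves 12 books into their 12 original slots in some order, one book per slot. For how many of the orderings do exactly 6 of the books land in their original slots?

244860

Pick the 6 fixed positions: C(12,6) = 924 ways.
The other 6 form a derangement: !6 = 265.
Total: 924 × 265 = 244860.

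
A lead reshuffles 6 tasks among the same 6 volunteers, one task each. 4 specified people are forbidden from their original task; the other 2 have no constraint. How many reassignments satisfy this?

Let A_j be the event that the j-th constrained one is fixed. By inclusion-exclusion over the 4 events:
Σ_{j=0}^{4} (-1)^j C(4,j)(6-j)!
= C(4,0)·6! - C(4,1)·5! + C(4,2)·4! - C(4,3)·3! + C(4,4)·2!
= 720 - 480 + 144 - 24 + 2
= 362

362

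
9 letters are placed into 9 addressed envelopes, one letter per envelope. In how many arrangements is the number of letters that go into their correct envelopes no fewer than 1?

229384

# with exactly i fixed is C(9,i)·!(9-i); sum over i=1..9:
  i=1: C(9,1)·!8 = 9·14833 = 133497
  i=2: C(9,2)·!7 = 36·1854 = 66744
  i=3: C(9,3)·!6 = 84·265 = 22260
  i=4: C(9,4)·!5 = 126·44 = 5544
  i=5: C(9,5)·!4 = 126·9 = 1134
  i=6: C(9,6)·!3 = 84·2 = 168
  i=7: C(9,7)·!2 = 36·1 = 36
  i=8: C(9,8)·!1 = 9·0 = 0
  i=9: C(9,9)·!0 = 1·1 = 1
Total = 229384.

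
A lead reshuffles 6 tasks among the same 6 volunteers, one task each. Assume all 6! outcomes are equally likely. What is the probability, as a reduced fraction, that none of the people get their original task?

53/144

Favorable outcomes: !6 = 265.
Total outcomes: 6! = 720.
Probability = 265/720 = 53/144.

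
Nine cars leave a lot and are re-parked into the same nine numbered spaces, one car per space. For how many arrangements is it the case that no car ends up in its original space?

133496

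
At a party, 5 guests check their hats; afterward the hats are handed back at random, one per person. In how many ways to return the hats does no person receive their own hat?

Use !n = n·!(n-1) + (-1)^n.
!5 = 5·9 - 1 = 44

44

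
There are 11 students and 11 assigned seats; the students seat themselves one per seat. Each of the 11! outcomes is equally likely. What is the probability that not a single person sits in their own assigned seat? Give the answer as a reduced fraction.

Favorable outcomes: !11 = 14684570.
Total outcomes: 11! = 39916800.
Probability = 14684570/39916800 = 1468457/3991680.

1468457/3991680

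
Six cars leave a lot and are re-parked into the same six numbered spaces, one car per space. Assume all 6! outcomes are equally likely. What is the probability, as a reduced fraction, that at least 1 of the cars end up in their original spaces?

Favorable outcomes: Σ_{i≥1} C(6,i)·!(6-i) = 6·44 + 15·9 + 20·2 + 15·1 + 6·0 + 1·1 = 455.
Total outcomes: 6! = 720.
Probability = 455/720 = 91/144.

91/144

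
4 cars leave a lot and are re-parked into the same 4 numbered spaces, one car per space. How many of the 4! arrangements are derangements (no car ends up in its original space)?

The number of derangements of 4 is !4 = Σ_{k=0}^{4} (-1)^k·4!/k!
= 4! - 4!/1! + 4!/2! - 4!/3! + 4!/4!
= 24 - 24 + 12 - 4 + 1
= 9

9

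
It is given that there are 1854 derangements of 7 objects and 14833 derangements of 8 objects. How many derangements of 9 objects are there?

D_9 = (9-1)·(D_8 + D_7) = 8·(14833 + 1854) = 8·16687 = 133496.

133496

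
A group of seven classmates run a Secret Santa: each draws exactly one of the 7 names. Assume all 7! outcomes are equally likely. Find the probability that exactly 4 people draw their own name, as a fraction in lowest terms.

1/72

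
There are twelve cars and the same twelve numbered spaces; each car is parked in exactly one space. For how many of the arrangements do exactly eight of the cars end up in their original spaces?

Pick the 8 fixed positions: C(12,8) = 495 ways.
The remaining 4 must be deranged: !4 = 9.
Total: 495 × 9 = 4455.

4455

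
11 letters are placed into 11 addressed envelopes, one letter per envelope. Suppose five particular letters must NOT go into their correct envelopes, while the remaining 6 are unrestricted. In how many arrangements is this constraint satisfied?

25022880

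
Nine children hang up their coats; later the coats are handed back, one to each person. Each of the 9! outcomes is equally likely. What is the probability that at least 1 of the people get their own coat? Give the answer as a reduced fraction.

28673/45360

Favorable outcomes: Σ_{i≥1} C(9,i)·!(9-i) = 9·14833 + 36·1854 + 84·265 + 126·44 + 126·9 + 84·2 + 36·1 + 9·0 + 1·1 = 229384.
Total outcomes: 9! = 362880.
Probability = 229384/362880 = 28673/45360.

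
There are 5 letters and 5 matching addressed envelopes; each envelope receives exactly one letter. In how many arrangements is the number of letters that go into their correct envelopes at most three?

119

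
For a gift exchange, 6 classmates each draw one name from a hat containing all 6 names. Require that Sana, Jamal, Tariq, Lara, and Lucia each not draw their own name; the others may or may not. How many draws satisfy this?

309

Inclusion-exclusion on the 5 forbidden self-matches:
Σ_{j=0}^{5} (-1)^j C(5,j)(6-j)!
= C(5,0)·6! - C(5,1)·5! + C(5,2)·4! - C(5,3)·3! + C(5,4)·2! - C(5,5)·1!
= 720 - 600 + 240 - 60 + 10 - 1
= 309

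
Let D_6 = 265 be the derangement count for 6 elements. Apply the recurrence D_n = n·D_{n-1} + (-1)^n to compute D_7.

1854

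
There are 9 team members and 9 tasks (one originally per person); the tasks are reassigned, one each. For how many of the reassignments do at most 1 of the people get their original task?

266993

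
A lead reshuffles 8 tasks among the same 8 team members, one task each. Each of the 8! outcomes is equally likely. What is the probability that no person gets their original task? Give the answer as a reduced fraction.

Favorable outcomes: !8 = 14833.
Total outcomes: 8! = 40320.
Probability = 14833/40320 = 2119/5760.

2119/5760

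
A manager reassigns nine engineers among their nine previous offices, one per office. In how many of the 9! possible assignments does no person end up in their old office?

133496

!9 = 9! · Σ_{k=0}^{9} (-1)^k/k!
= 9! - 9!/1! + 9!/2! - 9!/3! + 9!/4! - 9!/5! + 9!/6! - 9!/7! + 9!/8! - 9!/9!
= 362880 - 362880 + 181440 - 60480 + 15120 - 3024 + 504 - 72 + 9 - 1
= 133496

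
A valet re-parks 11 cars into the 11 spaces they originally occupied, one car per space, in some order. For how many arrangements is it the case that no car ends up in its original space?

!11 = 11! · Σ_{k=0}^{11} (-1)^k/k!
= 11! - 11!/1! + 11!/2! - 11!/3! + 11!/4! - 11!/5! + 11!/6! - 11!/7! + 11!/8! - 11!/9! + 11!/10! - 11!/11!
= 39916800 - 39916800 + 19958400 - 6652800 + 1663200 - 332640 + 55440 - 7920 + 990 - 110 + 11 - 1
= 14684570

14684570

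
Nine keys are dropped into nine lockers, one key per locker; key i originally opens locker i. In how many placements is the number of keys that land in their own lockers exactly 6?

168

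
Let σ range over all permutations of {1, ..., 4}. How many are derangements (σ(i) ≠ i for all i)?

9

Use !n = n·!(n-1) + (-1)^n.
!4 = 4·2 + 1 = 9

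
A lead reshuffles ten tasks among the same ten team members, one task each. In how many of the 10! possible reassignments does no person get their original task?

1334961

!10 = 10! · Σ_{k=0}^{10} (-1)^k/k!
= 10! - 10!/1! + 10!/2! - 10!/3! + 10!/4! - 10!/5! + 10!/6! - 10!/7! + 10!/8! - 10!/9! + 10!/10!
= 3628800 - 3628800 + 1814400 - 604800 + 151200 - 30240 + 5040 - 720 + 90 - 10 + 1
= 1334961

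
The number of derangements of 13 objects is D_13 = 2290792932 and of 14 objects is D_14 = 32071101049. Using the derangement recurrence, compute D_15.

481066515734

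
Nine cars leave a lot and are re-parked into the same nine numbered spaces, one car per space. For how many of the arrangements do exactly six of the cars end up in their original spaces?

168

Choose which 6 of the 9 are fixed: C(9,6) = 84.
The remaining 3 must be deranged: !3 = 2.
Total: 84 × 2 = 168.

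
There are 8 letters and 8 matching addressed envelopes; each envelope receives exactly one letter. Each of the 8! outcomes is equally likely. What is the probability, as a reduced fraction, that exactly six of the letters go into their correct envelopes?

1/1440

Favorable outcomes: C(8,6)·!2 = 28·1 = 28.
Total outcomes: 8! = 40320.
Probability = 28/40320 = 1/1440.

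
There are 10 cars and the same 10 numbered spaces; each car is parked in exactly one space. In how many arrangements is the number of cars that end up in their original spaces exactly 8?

Choose which 8 of the 10 are fixed: C(10,8) = 45.
The remaining 2 must be deranged: !2 = 1.
Total: 45 × 1 = 45.

45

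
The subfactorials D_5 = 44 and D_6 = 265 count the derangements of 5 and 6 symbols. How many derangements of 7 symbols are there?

1854

D_7 = (7-1)·(D_6 + D_5) = 6·(265 + 44) = 6·309 = 1854.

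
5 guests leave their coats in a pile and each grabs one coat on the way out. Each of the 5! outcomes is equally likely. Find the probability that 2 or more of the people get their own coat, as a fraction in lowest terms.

Favorable outcomes: Σ_{i≥2} C(5,i)·!(5-i) = 10·2 + 10·1 + 5·0 + 1·1 = 31.
Total outcomes: 5! = 120.
Probability = 31/120 = 31/120.

31/120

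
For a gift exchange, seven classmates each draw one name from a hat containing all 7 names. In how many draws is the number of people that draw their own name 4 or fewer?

5018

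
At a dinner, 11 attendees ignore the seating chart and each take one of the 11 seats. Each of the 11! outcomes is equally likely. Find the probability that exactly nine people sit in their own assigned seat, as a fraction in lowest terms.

1/725760

Favorable outcomes: C(11,9)·!2 = 55·1 = 55.
Total outcomes: 11! = 39916800.
Probability = 55/39916800 = 1/725760.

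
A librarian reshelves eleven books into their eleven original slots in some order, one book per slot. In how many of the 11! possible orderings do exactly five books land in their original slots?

122430

Pick the 5 fixed positions: C(11,5) = 462 ways.
The other 6 form a derangement: !6 = 265.
Total: 462 × 265 = 122430.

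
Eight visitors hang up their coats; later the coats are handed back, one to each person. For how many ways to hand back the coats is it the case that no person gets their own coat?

!8 is the nearest integer to 8!/e.
8! = 40320, and 40320/e ≈ 14832.90, so !8 = 14833.

14833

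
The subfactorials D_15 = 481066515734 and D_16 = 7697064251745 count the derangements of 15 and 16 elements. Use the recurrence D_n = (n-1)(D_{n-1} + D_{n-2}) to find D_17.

130850092279664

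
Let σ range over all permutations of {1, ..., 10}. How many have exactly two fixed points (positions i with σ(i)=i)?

667485

Choose which 2 of the 10 are fixed: C(10,2) = 45.
The other 8 form a derangement: !8 = 14833.
Total: 45 × 14833 = 667485.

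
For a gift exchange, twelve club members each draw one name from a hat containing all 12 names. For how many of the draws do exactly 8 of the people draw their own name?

Pick the 8 fixed positions: C(12,8) = 495 ways.
The other 4 form a derangement: !4 = 9.
Total: 495 × 9 = 4455.

4455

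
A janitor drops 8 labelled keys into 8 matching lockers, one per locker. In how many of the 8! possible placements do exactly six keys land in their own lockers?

Pick the 6 fixed positions: C(8,6) = 28 ways.
The remaining 2 must be deranged: !2 = 1.
Total: 28 × 1 = 28.

28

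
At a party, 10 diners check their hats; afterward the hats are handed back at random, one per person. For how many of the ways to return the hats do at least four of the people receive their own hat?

68914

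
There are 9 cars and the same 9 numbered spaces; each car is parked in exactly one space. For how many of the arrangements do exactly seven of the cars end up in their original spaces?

Choose which 7 of the 9 are fixed: C(9,7) = 36.
The remaining 2 must be deranged: !2 = 1.
Total: 36 × 1 = 36.

36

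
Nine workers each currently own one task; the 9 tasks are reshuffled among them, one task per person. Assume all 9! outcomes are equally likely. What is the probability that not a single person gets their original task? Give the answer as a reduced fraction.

Favorable outcomes: !9 = 133496.
Total outcomes: 9! = 362880.
Probability = 133496/362880 = 16687/45360.

16687/45360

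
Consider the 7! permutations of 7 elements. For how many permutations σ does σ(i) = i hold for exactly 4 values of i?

Choose which 4 of the 7 are fixed: C(7,4) = 35.
The remaining 3 must be deranged: !3 = 2.
Total: 35 × 2 = 70.

70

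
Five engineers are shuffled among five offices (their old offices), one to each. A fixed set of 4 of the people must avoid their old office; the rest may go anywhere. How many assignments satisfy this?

Let A_j be the event that the j-th constrained one is fixed. By inclusion-exclusion over the 4 events:
Σ_{j=0}^{4} (-1)^j C(4,j)(5-j)!
= C(4,0)·5! - C(4,1)·4! + C(4,2)·3! - C(4,3)·2! + C(4,4)·1!
= 120 - 96 + 36 - 8 + 1
= 53

53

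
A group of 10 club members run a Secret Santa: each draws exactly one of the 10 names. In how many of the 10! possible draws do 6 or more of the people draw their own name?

2176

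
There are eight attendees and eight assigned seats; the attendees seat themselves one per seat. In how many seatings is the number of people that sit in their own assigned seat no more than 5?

40291

# with exactly i fixed is C(8,i)·!(8-i); sum over i=0..5:
  i=0: C(8,0)·!8 = 1·14833 = 14833
  i=1: C(8,1)·!7 = 8·1854 = 14832
  i=2: C(8,2)·!6 = 28·265 = 7420
  i=3: C(8,3)·!5 = 56·44 = 2464
  i=4: C(8,4)·!4 = 70·9 = 630
  i=5: C(8,5)·!3 = 56·2 = 112
Total = 40291.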